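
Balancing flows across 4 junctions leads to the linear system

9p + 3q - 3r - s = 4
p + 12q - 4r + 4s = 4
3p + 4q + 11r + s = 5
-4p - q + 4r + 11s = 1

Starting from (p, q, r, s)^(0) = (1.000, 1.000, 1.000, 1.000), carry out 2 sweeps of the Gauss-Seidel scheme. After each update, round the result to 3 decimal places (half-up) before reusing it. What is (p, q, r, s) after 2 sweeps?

Iteration 1:
  p = (4 - (3)·1.000 - (-3)·1.000 - (-1)·1.000) / (9) = 0.556
  q = (4 - (1)·0.556 - (-4)·1.000 - (4)·1.000) / (12) = 0.287
  r = (5 - (3)·0.556 - (4)·0.287 - (1)·1.000) / (11) = 0.108
  s = (1 - (-4)·0.556 - (-1)·0.287 - (4)·0.108) / (11) = 0.280
Iteration 2:
  p = (4 - (3)·0.287 - (-3)·0.108 - (-1)·0.280) / (9) = 0.416
  q = (4 - (1)·0.416 - (-4)·0.108 - (4)·0.280) / (12) = 0.241
  r = (5 - (3)·0.416 - (4)·0.241 - (1)·0.280) / (11) = 0.228
  s = (1 - (-4)·0.416 - (-1)·0.241 - (4)·0.228) / (11) = 0.181

(0.416, 0.241, 0.228, 0.181)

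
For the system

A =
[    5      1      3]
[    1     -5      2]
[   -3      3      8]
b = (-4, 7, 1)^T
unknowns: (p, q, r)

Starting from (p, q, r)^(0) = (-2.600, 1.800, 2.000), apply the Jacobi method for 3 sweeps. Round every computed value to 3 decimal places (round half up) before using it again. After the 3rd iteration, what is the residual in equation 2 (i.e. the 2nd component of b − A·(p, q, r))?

Iteration 1:
  p = (-4 - (1)·1.800 - (3)·2.000) / (5) = -2.360
  q = (7 - (1)·-2.600 - (2)·2.000) / (-5) = -1.120
  r = (1 - (-3)·-2.600 - (3)·1.800) / (8) = -1.525
Iteration 2:
  p = (-4 - (1)·-1.120 - (3)·-1.525) / (5) = 0.339
  q = (7 - (1)·-2.360 - (2)·-1.525) / (-5) = -2.482
  r = (1 - (-3)·-2.360 - (3)·-1.120) / (8) = -0.340
Iteration 3:
  p = (-4 - (1)·-2.482 - (3)·-0.340) / (5) = -0.100
  q = (7 - (1)·0.339 - (2)·-0.340) / (-5) = -1.468
  r = (1 - (-3)·0.339 - (3)·-2.482) / (8) = 1.183
Residual b − A·x = (-5.581, -2.606, -4.360)

-2.606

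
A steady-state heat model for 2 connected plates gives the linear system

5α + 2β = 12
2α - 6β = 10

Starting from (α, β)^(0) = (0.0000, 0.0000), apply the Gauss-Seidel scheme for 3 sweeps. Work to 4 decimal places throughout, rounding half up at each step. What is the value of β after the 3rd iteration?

Iteration 1:
  α = (12 - (2)·0.0000) / (5) = 2.4000
  β = (10 - (2)·2.4000) / (-6) = -0.8667
Iteration 2:
  α = (12 - (2)·-0.8667) / (5) = 2.7467
  β = (10 - (2)·2.7467) / (-6) = -0.7511
Iteration 3:
  α = (12 - (2)·-0.7511) / (5) = 2.7004
  β = (10 - (2)·2.7004) / (-6) = -0.7665

-0.7665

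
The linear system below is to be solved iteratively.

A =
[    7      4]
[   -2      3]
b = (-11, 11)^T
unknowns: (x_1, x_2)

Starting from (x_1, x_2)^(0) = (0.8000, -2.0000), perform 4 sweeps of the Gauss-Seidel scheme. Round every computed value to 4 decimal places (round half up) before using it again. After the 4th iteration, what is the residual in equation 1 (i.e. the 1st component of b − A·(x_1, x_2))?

Iteration 1:
  x_1 = (-11 - (4)·-2.0000) / (7) = -0.4286
  x_2 = (11 - (-2)·-0.4286) / (3) = 3.3809
Iteration 2:
  x_1 = (-11 - (4)·3.3809) / (7) = -3.5034
  x_2 = (11 - (-2)·-3.5034) / (3) = 1.3311
Iteration 3:
  x_1 = (-11 - (4)·1.3311) / (7) = -2.3321
  x_2 = (11 - (-2)·-2.3321) / (3) = 2.1119
Iteration 4:
  x_1 = (-11 - (4)·2.1119) / (7) = -2.7782
  x_2 = (11 - (-2)·-2.7782) / (3) = 1.8145
Residual b − A·x = (1.1894, 0.0001)

1.1894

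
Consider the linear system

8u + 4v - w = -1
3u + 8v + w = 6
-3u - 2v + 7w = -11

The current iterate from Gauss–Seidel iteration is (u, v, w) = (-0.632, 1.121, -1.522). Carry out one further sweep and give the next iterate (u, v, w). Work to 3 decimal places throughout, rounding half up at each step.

(-0.876, 1.269, -1.584)

One sweep:
  u = (-1 - (4)·1.121 - (-1)·-1.522) / (8) = -0.876
  v = (6 - (3)·-0.876 - (1)·-1.522) / (8) = 1.269
  w = (-11 - (-3)·-0.876 - (-2)·1.269) / (7) = -1.584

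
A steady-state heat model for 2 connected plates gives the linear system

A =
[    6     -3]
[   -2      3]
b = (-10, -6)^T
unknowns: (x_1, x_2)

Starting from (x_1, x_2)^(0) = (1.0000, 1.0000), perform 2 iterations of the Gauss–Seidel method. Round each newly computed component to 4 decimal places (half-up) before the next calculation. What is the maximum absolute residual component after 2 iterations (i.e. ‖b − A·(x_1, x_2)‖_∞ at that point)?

Iteration 1:
  x_1 = (-10 - (-3)·1.0000) / (6) = -1.1667
  x_2 = (-6 - (-2)·-1.1667) / (3) = -2.7778
Iteration 2:
  x_1 = (-10 - (-3)·-2.7778) / (6) = -3.0556
  x_2 = (-6 - (-2)·-3.0556) / (3) = -4.0371
Residual b − A·x = (-3.7777, 0.0001); ∞-norm = 3.7777

3.7777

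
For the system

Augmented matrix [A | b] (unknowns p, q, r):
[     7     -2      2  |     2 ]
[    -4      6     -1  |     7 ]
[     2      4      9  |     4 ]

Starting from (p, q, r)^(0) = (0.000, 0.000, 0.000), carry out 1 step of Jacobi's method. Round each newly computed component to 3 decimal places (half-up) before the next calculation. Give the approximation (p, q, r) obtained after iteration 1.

(0.286, 1.167, 0.444)

Iteration 1:
  p = (2 - (-2)·0.000 - (2)·0.000) / (7) = 0.286
  q = (7 - (-4)·0.000 - (-1)·0.000) / (6) = 1.167
  r = (4 - (2)·0.000 - (4)·0.000) / (9) = 0.444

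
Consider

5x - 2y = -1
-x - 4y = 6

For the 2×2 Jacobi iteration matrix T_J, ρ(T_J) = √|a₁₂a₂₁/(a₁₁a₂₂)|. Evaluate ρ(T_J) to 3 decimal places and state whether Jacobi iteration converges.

0.316

a₁₂a₂₁/(a₁₁a₂₂) = (-2)·(-1) / ((5)·(-4)) = -0.100000
ρ = √|-0.100000| = √0.100000 = 0.316
ρ < 1, so Jacobi converges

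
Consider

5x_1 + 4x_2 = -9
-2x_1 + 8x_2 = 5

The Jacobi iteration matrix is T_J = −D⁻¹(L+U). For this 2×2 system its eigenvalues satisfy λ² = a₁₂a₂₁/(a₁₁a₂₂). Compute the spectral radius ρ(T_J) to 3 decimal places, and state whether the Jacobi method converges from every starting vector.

a₁₂a₂₁/(a₁₁a₂₂) = (4)·(-2) / ((5)·(8)) = -0.200000
ρ = √|-0.200000| = √0.200000 = 0.447
ρ < 1, so Jacobi converges

0.447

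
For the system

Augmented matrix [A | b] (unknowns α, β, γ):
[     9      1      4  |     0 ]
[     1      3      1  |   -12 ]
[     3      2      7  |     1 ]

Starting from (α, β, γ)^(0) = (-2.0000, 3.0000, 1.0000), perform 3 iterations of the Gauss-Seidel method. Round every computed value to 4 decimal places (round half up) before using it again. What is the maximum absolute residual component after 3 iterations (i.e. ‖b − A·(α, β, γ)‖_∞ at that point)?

Iteration 1:
  α = (0 - (1)·3.0000 - (4)·1.0000) / (9) = -0.7778
  β = (-12 - (1)·-0.7778 - (1)·1.0000) / (3) = -4.0741
  γ = (1 - (3)·-0.7778 - (2)·-4.0741) / (7) = 1.6402
Iteration 2:
  α = (0 - (1)·-4.0741 - (4)·1.6402) / (9) = -0.2763
  β = (-12 - (1)·-0.2763 - (1)·1.6402) / (3) = -4.4546
  γ = (1 - (3)·-0.2763 - (2)·-4.4546) / (7) = 1.5340
Iteration 3:
  α = (0 - (1)·-4.4546 - (4)·1.5340) / (9) = -0.1868
  β = (-12 - (1)·-0.1868 - (1)·1.5340) / (3) = -4.4491
  γ = (1 - (3)·-0.1868 - (2)·-4.4491) / (7) = 1.4941
Residual b − A·x = (0.1539, 0.0400, -0.0001); ∞-norm = 0.1539

0.1539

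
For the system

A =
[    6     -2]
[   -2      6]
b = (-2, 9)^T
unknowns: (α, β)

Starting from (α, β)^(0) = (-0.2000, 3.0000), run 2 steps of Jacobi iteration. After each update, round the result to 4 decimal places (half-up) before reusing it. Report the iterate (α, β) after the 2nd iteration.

(0.1444, 1.7222)

Iteration 1:
  α = (-2 - (-2)·3.0000) / (6) = 0.6667
  β = (9 - (-2)·-0.2000) / (6) = 1.4333
Iteration 2:
  α = (-2 - (-2)·1.4333) / (6) = 0.1444
  β = (9 - (-2)·0.6667) / (6) = 1.7222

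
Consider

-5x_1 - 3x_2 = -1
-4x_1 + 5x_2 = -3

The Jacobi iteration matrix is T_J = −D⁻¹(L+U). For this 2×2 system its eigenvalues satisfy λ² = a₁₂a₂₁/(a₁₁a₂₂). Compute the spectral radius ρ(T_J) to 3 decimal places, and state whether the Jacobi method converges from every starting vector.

0.693

a₁₂a₂₁/(a₁₁a₂₂) = (-3)·(-4) / ((-5)·(5)) = -0.480000
ρ = √|-0.480000| = √0.480000 = 0.693
ρ < 1, so Jacobi converges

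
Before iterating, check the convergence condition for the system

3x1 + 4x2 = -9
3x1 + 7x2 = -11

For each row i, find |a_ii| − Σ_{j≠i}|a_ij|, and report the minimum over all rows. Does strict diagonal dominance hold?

-1

row 1: |3| − (4) = -1
row 2: |7| − (3) = 4
minimum over rows = -1 → not strictly diagonally dominant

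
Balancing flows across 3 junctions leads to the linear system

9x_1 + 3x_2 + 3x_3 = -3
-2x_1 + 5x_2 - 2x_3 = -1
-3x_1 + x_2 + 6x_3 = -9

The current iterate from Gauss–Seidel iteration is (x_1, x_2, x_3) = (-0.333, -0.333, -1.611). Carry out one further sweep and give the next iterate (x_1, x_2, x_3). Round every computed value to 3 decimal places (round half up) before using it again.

(0.315, -0.718, -1.223)

One sweep:
  x_1 = (-3 - (3)·-0.333 - (3)·-1.611) / (9) = 0.315
  x_2 = (-1 - (-2)·0.315 - (-2)·-1.611) / (5) = -0.718
  x_3 = (-9 - (-3)·0.315 - (1)·-0.718) / (6) = -1.223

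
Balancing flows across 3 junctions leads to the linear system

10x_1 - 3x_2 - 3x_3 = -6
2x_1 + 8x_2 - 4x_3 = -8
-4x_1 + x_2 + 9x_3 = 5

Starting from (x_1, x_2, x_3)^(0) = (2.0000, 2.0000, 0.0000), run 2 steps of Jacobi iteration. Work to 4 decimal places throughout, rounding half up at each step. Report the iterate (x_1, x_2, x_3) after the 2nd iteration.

Iteration 1:
  x_1 = (-6 - (-3)·2.0000 - (-3)·0.0000) / (10) = 0.0000
  x_2 = (-8 - (2)·2.0000 - (-4)·0.0000) / (8) = -1.5000
  x_3 = (5 - (-4)·2.0000 - (1)·2.0000) / (9) = 1.2222
Iteration 2:
  x_1 = (-6 - (-3)·-1.5000 - (-3)·1.2222) / (10) = -0.6833
  x_2 = (-8 - (2)·0.0000 - (-4)·1.2222) / (8) = -0.3889
  x_3 = (5 - (-4)·0.0000 - (1)·-1.5000) / (9) = 0.7222

(-0.6833, -0.3889, 0.7222)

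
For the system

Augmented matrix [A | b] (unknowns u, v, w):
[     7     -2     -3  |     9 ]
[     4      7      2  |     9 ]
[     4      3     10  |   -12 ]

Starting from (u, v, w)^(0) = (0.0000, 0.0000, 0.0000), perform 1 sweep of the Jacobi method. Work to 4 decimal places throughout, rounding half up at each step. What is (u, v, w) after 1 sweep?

Iteration 1:
  u = (9 - (-2)·0.0000 - (-3)·0.0000) / (7) = 1.2857
  v = (9 - (4)·0.0000 - (2)·0.0000) / (7) = 1.2857
  w = (-12 - (4)·0.0000 - (3)·0.0000) / (10) = -1.2000

(1.2857, 1.2857, -1.2000)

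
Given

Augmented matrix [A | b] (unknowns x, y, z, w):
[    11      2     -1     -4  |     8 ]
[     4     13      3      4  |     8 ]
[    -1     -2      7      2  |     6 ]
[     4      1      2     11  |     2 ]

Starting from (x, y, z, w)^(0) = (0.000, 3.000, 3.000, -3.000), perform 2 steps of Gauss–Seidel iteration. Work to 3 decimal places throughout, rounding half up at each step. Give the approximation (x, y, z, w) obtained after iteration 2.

Iteration 1:
  x = (8 - (2)·3.000 - (-1)·3.000 - (-4)·-3.000) / (11) = -0.636
  y = (8 - (4)·-0.636 - (3)·3.000 - (4)·-3.000) / (13) = 1.042
  z = (6 - (-1)·-0.636 - (-2)·1.042 - (2)·-3.000) / (7) = 1.921
  w = (2 - (4)·-0.636 - (1)·1.042 - (2)·1.921) / (11) = -0.031
Iteration 2:
  x = (8 - (2)·1.042 - (-1)·1.921 - (-4)·-0.031) / (11) = 0.701
  y = (8 - (4)·0.701 - (3)·1.921 - (4)·-0.031) / (13) = -0.034
  z = (6 - (-1)·0.701 - (-2)·-0.034 - (2)·-0.031) / (7) = 0.956
  w = (2 - (4)·0.701 - (1)·-0.034 - (2)·0.956) / (11) = -0.244

(0.701, -0.034, 0.956, -0.244)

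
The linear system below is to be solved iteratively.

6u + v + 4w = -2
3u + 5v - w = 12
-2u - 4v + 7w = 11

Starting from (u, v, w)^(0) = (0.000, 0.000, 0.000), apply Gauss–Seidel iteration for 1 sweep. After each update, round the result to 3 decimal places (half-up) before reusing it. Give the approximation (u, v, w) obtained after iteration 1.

Iteration 1:
  u = (-2 - (1)·0.000 - (4)·0.000) / (6) = -0.333
  v = (12 - (3)·-0.333 - (-1)·0.000) / (5) = 2.600
  w = (11 - (-2)·-0.333 - (-4)·2.600) / (7) = 2.962

(-0.333, 2.600, 2.962)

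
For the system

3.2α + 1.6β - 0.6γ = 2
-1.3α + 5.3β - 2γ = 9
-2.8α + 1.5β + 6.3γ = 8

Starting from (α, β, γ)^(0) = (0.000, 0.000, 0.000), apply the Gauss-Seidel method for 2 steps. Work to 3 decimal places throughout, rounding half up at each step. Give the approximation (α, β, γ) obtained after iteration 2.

Iteration 1:
  α = (2 - (1.6)·0.000 - (-0.6)·0.000) / (3.2) = 0.625
  β = (9 - (-1.3)·0.625 - (-2)·0.000) / (5.3) = 1.851
  γ = (8 - (-2.8)·0.625 - (1.5)·1.851) / (6.3) = 1.107
Iteration 2:
  α = (2 - (1.6)·1.851 - (-0.6)·1.107) / (3.2) = -0.093
  β = (9 - (-1.3)·-0.093 - (-2)·1.107) / (5.3) = 2.093
  γ = (8 - (-2.8)·-0.093 - (1.5)·2.093) / (6.3) = 0.730

(-0.093, 2.093, 0.730)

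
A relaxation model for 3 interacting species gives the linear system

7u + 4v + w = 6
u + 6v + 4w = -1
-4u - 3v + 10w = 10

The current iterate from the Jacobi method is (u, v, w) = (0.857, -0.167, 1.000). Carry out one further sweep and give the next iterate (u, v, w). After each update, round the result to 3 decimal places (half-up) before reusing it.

One sweep:
  u = (6 - (4)·-0.167 - (1)·1.000) / (7) = 0.810
  v = (-1 - (1)·0.857 - (4)·1.000) / (6) = -0.976
  w = (10 - (-4)·0.857 - (-3)·-0.167) / (10) = 1.293

(0.810, -0.976, 1.293)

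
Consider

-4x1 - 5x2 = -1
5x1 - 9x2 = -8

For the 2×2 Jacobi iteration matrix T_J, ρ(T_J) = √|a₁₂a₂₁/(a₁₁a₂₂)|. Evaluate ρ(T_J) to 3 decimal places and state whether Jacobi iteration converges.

0.833

a₁₂a₂₁/(a₁₁a₂₂) = (-5)·(5) / ((-4)·(-9)) = -0.694444
ρ = √|-0.694444| = √0.694444 = 0.833
ρ < 1, so Jacobi converges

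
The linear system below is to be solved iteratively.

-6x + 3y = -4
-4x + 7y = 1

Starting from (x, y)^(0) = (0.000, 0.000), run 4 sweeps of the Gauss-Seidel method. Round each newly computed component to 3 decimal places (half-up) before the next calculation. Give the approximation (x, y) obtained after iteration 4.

Iteration 1:
  x = (-4 - (3)·0.000) / (-6) = 0.667
  y = (1 - (-4)·0.667) / (7) = 0.524
Iteration 2:
  x = (-4 - (3)·0.524) / (-6) = 0.929
  y = (1 - (-4)·0.929) / (7) = 0.674
Iteration 3:
  x = (-4 - (3)·0.674) / (-6) = 1.004
  y = (1 - (-4)·1.004) / (7) = 0.717
Iteration 4:
  x = (-4 - (3)·0.717) / (-6) = 1.025
  y = (1 - (-4)·1.025) / (7) = 0.729

(1.025, 0.729)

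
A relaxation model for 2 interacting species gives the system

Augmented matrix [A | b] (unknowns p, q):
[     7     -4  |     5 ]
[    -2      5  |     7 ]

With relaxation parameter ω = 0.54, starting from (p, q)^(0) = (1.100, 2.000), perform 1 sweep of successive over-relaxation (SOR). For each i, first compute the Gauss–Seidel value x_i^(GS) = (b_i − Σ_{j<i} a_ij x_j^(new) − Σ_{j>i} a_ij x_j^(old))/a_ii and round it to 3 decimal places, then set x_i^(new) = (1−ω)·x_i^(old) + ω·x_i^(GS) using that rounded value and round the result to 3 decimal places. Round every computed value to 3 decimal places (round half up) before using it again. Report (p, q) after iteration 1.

Iteration 1:
  p: GS value = (5 - (-4)·2.000) / (7) = 1.857;  p ← (1−ω)·1.100 + ω·1.857 = 1.509
  q: GS value = (7 - (-2)·1.509) / (5) = 2.004;  q ← (1−ω)·2.000 + ω·2.004 = 2.002

(1.509, 2.002)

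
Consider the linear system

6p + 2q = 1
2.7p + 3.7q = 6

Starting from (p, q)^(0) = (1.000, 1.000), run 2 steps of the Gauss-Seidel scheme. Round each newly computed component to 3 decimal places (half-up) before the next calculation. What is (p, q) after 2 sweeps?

(-0.414, 1.924)

Iteration 1:
  p = (1 - (2)·1.000) / (6) = -0.167
  q = (6 - (2.7)·-0.167) / (3.7) = 1.743
Iteration 2:
  p = (1 - (2)·1.743) / (6) = -0.414
  q = (6 - (2.7)·-0.414) / (3.7) = 1.924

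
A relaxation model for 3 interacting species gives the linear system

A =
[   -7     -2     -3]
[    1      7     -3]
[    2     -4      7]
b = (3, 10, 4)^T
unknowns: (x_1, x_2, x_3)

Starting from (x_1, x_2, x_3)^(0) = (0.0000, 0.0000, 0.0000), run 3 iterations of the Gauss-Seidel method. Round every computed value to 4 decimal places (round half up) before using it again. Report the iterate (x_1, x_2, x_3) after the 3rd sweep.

(-2.0835, 2.7219, 2.7221)

Iteration 1:
  x_1 = (3 - (-2)·0.0000 - (-3)·0.0000) / (-7) = -0.4286
  x_2 = (10 - (1)·-0.4286 - (-3)·0.0000) / (7) = 1.4898
  x_3 = (4 - (2)·-0.4286 - (-4)·1.4898) / (7) = 1.5452
Iteration 2:
  x_1 = (3 - (-2)·1.4898 - (-3)·1.5452) / (-7) = -1.5165
  x_2 = (10 - (1)·-1.5165 - (-3)·1.5452) / (7) = 2.3074
  x_3 = (4 - (2)·-1.5165 - (-4)·2.3074) / (7) = 2.3232
Iteration 3:
  x_1 = (3 - (-2)·2.3074 - (-3)·2.3232) / (-7) = -2.0835
  x_2 = (10 - (1)·-2.0835 - (-3)·2.3232) / (7) = 2.7219
  x_3 = (4 - (2)·-2.0835 - (-4)·2.7219) / (7) = 2.7221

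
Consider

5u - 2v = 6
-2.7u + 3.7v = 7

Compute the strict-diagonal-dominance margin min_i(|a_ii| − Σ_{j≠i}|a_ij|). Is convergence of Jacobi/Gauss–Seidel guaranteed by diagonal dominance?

row 1: |5| − (2) = 3
row 2: |3.7| − (2.7) = 1
minimum over rows = 1 → strictly diagonally dominant (convergence guaranteed)

1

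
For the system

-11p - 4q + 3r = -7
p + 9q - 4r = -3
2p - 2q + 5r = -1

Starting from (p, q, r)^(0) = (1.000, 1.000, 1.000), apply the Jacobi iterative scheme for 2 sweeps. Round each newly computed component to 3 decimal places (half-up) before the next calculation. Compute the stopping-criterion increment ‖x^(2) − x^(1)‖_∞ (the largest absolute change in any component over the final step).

Iteration 1:
  p = (-7 - (-4)·1.000 - (3)·1.000) / (-11) = 0.545
  q = (-3 - (1)·1.000 - (-4)·1.000) / (9) = 0.000
  r = (-1 - (2)·1.000 - (-2)·1.000) / (5) = -0.200
Iteration 2:
  p = (-7 - (-4)·0.000 - (3)·-0.200) / (-11) = 0.582
  q = (-3 - (1)·0.545 - (-4)·-0.200) / (9) = -0.483
  r = (-1 - (2)·0.545 - (-2)·0.000) / (5) = -0.418
Change: (0.037, -0.483, -0.218) → max |·| = 0.483

0.483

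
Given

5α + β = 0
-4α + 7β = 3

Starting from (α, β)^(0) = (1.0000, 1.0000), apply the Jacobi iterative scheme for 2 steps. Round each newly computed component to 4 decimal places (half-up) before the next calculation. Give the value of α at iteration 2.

Iteration 1:
  α = (0 - (1)·1.0000) / (5) = -0.2000
  β = (3 - (-4)·1.0000) / (7) = 1.0000
Iteration 2:
  α = (0 - (1)·1.0000) / (5) = -0.2000
  β = (3 - (-4)·-0.2000) / (7) = 0.3143

-0.2000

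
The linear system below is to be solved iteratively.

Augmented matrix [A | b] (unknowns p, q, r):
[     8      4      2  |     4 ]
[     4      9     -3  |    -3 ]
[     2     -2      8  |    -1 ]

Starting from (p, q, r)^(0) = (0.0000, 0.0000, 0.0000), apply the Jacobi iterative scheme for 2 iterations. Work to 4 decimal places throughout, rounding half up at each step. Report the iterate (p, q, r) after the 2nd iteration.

(0.6979, -0.5972, -0.3333)

Iteration 1:
  p = (4 - (4)·0.0000 - (2)·0.0000) / (8) = 0.5000
  q = (-3 - (4)·0.0000 - (-3)·0.0000) / (9) = -0.3333
  r = (-1 - (2)·0.0000 - (-2)·0.0000) / (8) = -0.1250
Iteration 2:
  p = (4 - (4)·-0.3333 - (2)·-0.1250) / (8) = 0.6979
  q = (-3 - (4)·0.5000 - (-3)·-0.1250) / (9) = -0.5972
  r = (-1 - (2)·0.5000 - (-2)·-0.3333) / (8) = -0.3333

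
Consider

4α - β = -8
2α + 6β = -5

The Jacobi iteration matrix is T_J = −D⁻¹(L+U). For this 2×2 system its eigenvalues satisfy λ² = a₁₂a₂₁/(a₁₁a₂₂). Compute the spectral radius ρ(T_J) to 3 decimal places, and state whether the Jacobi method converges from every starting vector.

a₁₂a₂₁/(a₁₁a₂₂) = (-1)·(2) / ((4)·(6)) = -0.083333
ρ = √|-0.083333| = √0.083333 = 0.289
ρ < 1, so Jacobi converges

0.289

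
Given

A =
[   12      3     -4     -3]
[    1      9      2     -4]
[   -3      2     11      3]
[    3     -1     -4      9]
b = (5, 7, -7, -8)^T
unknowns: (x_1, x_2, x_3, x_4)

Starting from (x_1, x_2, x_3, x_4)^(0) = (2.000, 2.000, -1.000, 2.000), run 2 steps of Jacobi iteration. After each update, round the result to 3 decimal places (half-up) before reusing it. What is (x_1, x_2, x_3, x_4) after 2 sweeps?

Iteration 1:
  x_1 = (5 - (3)·2.000 - (-4)·-1.000 - (-3)·2.000) / (12) = 0.083
  x_2 = (7 - (1)·2.000 - (2)·-1.000 - (-4)·2.000) / (9) = 1.667
  x_3 = (-7 - (-3)·2.000 - (2)·2.000 - (3)·2.000) / (11) = -1.000
  x_4 = (-8 - (3)·2.000 - (-1)·2.000 - (-4)·-1.000) / (9) = -1.778
Iteration 2:
  x_1 = (5 - (3)·1.667 - (-4)·-1.000 - (-3)·-1.778) / (12) = -0.778
  x_2 = (7 - (1)·0.083 - (2)·-1.000 - (-4)·-1.778) / (9) = 0.201
  x_3 = (-7 - (-3)·0.083 - (2)·1.667 - (3)·-1.778) / (11) = -0.432
  x_4 = (-8 - (3)·0.083 - (-1)·1.667 - (-4)·-1.000) / (9) = -1.176

(-0.778, 0.201, -0.432, -1.176)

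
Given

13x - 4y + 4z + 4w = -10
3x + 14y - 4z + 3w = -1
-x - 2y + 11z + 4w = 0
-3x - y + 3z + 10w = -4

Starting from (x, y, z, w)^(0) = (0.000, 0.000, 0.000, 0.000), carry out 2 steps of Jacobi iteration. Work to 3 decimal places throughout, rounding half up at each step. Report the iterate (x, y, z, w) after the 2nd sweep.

(-0.668, 0.179, 0.063, -0.638)

Iteration 1:
  x = (-10 - (-4)·0.000 - (4)·0.000 - (4)·0.000) / (13) = -0.769
  y = (-1 - (3)·0.000 - (-4)·0.000 - (3)·0.000) / (14) = -0.071
  z = (0 - (-1)·0.000 - (-2)·0.000 - (4)·0.000) / (11) = 0.000
  w = (-4 - (-3)·0.000 - (-1)·0.000 - (3)·0.000) / (10) = -0.400
Iteration 2:
  x = (-10 - (-4)·-0.071 - (4)·0.000 - (4)·-0.400) / (13) = -0.668
  y = (-1 - (3)·-0.769 - (-4)·0.000 - (3)·-0.400) / (14) = 0.179
  z = (0 - (-1)·-0.769 - (-2)·-0.071 - (4)·-0.400) / (11) = 0.063
  w = (-4 - (-3)·-0.769 - (-1)·-0.071 - (3)·0.000) / (10) = -0.638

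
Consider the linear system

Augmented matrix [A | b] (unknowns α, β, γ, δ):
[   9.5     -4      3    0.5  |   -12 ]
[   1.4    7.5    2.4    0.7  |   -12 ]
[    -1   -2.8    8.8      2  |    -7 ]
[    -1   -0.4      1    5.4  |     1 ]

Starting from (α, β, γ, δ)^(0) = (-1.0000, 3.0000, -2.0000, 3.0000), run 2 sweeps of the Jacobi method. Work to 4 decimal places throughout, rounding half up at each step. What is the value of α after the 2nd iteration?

Iteration 1:
  α = (-12 - (-4)·3.0000 - (3)·-2.0000 - (0.5)·3.0000) / (9.5) = 0.4737
  β = (-12 - (1.4)·-1.0000 - (2.4)·-2.0000 - (0.7)·3.0000) / (7.5) = -1.0533
  γ = (-7 - (-1)·-1.0000 - (-2.8)·3.0000 - (2)·3.0000) / (8.8) = -0.6364
  δ = (1 - (-1)·-1.0000 - (-0.4)·3.0000 - (1)·-2.0000) / (5.4) = 0.5926
Iteration 2:
  α = (-12 - (-4)·-1.0533 - (3)·-0.6364 - (0.5)·0.5926) / (9.5) = -1.5369
  β = (-12 - (1.4)·0.4737 - (2.4)·-0.6364 - (0.7)·0.5926) / (7.5) = -1.5401
  γ = (-7 - (-1)·0.4737 - (-2.8)·-1.0533 - (2)·0.5926) / (8.8) = -1.2114
  δ = (1 - (-1)·0.4737 - (-0.4)·-1.0533 - (1)·-0.6364) / (5.4) = 0.3127

-1.5369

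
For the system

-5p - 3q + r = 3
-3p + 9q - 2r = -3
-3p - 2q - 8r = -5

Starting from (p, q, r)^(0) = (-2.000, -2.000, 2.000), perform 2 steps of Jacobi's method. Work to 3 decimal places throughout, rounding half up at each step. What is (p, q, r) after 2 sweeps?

(0.109, 0.417, 0.389)

Iteration 1:
  p = (3 - (-3)·-2.000 - (1)·2.000) / (-5) = 1.000
  q = (-3 - (-3)·-2.000 - (-2)·2.000) / (9) = -0.556
  r = (-5 - (-3)·-2.000 - (-2)·-2.000) / (-8) = 1.875
Iteration 2:
  p = (3 - (-3)·-0.556 - (1)·1.875) / (-5) = 0.109
  q = (-3 - (-3)·1.000 - (-2)·1.875) / (9) = 0.417
  r = (-5 - (-3)·1.000 - (-2)·-0.556) / (-8) = 0.389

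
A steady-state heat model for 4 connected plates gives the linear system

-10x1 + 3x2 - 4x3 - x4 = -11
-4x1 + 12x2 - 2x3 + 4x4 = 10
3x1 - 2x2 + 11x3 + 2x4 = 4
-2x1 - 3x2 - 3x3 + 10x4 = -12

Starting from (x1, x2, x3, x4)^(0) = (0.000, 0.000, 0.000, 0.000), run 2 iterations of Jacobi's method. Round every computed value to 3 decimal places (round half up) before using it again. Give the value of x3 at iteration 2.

0.433

Iteration 1:
  x1 = (-11 - (3)·0.000 - (-4)·0.000 - (-1)·0.000) / (-10) = 1.100
  x2 = (10 - (-4)·0.000 - (-2)·0.000 - (4)·0.000) / (12) = 0.833
  x3 = (4 - (3)·0.000 - (-2)·0.000 - (2)·0.000) / (11) = 0.364
  x4 = (-12 - (-2)·0.000 - (-3)·0.000 - (-3)·0.000) / (10) = -1.200
Iteration 2:
  x1 = (-11 - (3)·0.833 - (-4)·0.364 - (-1)·-1.200) / (-10) = 1.324
  x2 = (10 - (-4)·1.100 - (-2)·0.364 - (4)·-1.200) / (12) = 1.661
  x3 = (4 - (3)·1.100 - (-2)·0.833 - (2)·-1.200) / (11) = 0.433
  x4 = (-12 - (-2)·1.100 - (-3)·0.833 - (-3)·0.364) / (10) = -0.621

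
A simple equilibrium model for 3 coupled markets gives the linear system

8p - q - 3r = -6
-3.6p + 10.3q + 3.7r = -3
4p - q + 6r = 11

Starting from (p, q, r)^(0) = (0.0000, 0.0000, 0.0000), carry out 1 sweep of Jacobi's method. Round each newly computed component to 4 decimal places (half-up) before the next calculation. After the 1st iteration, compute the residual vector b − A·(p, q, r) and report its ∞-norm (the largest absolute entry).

Iteration 1:
  p = (-6 - (-1)·0.0000 - (-3)·0.0000) / (8) = -0.7500
  q = (-3 - (-3.6)·0.0000 - (3.7)·0.0000) / (10.3) = -0.2913
  r = (11 - (4)·0.0000 - (-1)·0.0000) / (6) = 1.8333
Residual b − A·x = (5.2086, -9.4828, 2.7089); ∞-norm = 9.4828

9.4828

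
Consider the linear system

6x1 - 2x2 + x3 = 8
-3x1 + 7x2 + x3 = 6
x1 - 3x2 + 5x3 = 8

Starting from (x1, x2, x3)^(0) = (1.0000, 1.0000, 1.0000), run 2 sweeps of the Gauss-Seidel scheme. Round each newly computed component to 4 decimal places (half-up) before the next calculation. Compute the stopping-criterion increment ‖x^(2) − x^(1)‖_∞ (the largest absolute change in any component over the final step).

Iteration 1:
  x1 = (8 - (-2)·1.0000 - (1)·1.0000) / (6) = 1.5000
  x2 = (6 - (-3)·1.5000 - (1)·1.0000) / (7) = 1.3571
  x3 = (8 - (1)·1.5000 - (-3)·1.3571) / (5) = 2.1143
Iteration 2:
  x1 = (8 - (-2)·1.3571 - (1)·2.1143) / (6) = 1.4333
  x2 = (6 - (-3)·1.4333 - (1)·2.1143) / (7) = 1.1694
  x3 = (8 - (1)·1.4333 - (-3)·1.1694) / (5) = 2.0150
Change: (-0.0667, -0.1877, -0.0993) → max |·| = 0.1877

0.1877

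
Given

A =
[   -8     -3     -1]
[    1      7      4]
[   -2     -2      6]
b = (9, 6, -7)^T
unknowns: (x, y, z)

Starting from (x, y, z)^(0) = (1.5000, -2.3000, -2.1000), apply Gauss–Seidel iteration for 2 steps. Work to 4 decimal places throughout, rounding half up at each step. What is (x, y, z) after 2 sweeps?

(-1.8363, 1.3943, -1.3140)

Iteration 1:
  x = (9 - (-3)·-2.3000 - (-1)·-2.1000) / (-8) = 0.0000
  y = (6 - (1)·0.0000 - (4)·-2.1000) / (7) = 2.0571
  z = (-7 - (-2)·0.0000 - (-2)·2.0571) / (6) = -0.4810
Iteration 2:
  x = (9 - (-3)·2.0571 - (-1)·-0.4810) / (-8) = -1.8363
  y = (6 - (1)·-1.8363 - (4)·-0.4810) / (7) = 1.3943
  z = (-7 - (-2)·-1.8363 - (-2)·1.3943) / (6) = -1.3140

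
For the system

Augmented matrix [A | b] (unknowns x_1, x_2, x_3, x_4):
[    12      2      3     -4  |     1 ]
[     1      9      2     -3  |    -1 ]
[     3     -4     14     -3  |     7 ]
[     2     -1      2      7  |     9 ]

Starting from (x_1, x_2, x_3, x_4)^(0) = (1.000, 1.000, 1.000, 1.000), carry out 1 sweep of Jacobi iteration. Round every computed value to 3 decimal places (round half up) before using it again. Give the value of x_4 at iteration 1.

Iteration 1:
  x_1 = (1 - (2)·1.000 - (3)·1.000 - (-4)·1.000) / (12) = 0.000
  x_2 = (-1 - (1)·1.000 - (2)·1.000 - (-3)·1.000) / (9) = -0.111
  x_3 = (7 - (3)·1.000 - (-4)·1.000 - (-3)·1.000) / (14) = 0.786
  x_4 = (9 - (2)·1.000 - (-1)·1.000 - (2)·1.000) / (7) = 0.857

0.857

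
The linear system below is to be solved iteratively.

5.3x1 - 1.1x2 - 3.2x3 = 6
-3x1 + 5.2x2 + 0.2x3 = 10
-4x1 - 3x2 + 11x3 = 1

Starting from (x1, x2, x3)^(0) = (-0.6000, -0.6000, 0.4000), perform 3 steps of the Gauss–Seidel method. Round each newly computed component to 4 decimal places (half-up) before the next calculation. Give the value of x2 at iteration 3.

3.5496

Iteration 1:
  x1 = (6 - (-1.1)·-0.6000 - (-3.2)·0.4000) / (5.3) = 1.2491
  x2 = (10 - (-3)·1.2491 - (0.2)·0.4000) / (5.2) = 2.6283
  x3 = (1 - (-4)·1.2491 - (-3)·2.6283) / (11) = 1.2619
Iteration 2:
  x1 = (6 - (-1.1)·2.6283 - (-3.2)·1.2619) / (5.3) = 2.4395
  x2 = (10 - (-3)·2.4395 - (0.2)·1.2619) / (5.2) = 3.2819
  x3 = (1 - (-4)·2.4395 - (-3)·3.2819) / (11) = 1.8731
Iteration 3:
  x1 = (6 - (-1.1)·3.2819 - (-3.2)·1.8731) / (5.3) = 2.9442
  x2 = (10 - (-3)·2.9442 - (0.2)·1.8731) / (5.2) = 3.5496
  x3 = (1 - (-4)·2.9442 - (-3)·3.5496) / (11) = 2.1296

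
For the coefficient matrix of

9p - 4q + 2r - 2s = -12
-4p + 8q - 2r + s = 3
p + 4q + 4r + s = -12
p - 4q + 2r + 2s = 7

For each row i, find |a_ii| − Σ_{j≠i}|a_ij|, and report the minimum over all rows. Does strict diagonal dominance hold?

-5

row 1: |9| − (4+2+2) = 1
row 2: |8| − (4+2+1) = 1
row 3: |4| − (1+4+1) = -2
row 4: |2| − (1+4+2) = -5
minimum over rows = -5 → not strictly diagonally dominant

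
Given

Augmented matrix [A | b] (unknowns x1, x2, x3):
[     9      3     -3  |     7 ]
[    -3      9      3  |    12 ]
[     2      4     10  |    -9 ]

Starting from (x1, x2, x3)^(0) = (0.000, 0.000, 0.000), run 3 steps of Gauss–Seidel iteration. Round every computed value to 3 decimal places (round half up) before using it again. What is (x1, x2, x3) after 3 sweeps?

(-0.337, 1.739, -1.528)

Iteration 1:
  x1 = (7 - (3)·0.000 - (-3)·0.000) / (9) = 0.778
  x2 = (12 - (-3)·0.778 - (3)·0.000) / (9) = 1.593
  x3 = (-9 - (2)·0.778 - (4)·1.593) / (10) = -1.693
Iteration 2:
  x1 = (7 - (3)·1.593 - (-3)·-1.693) / (9) = -0.318
  x2 = (12 - (-3)·-0.318 - (3)·-1.693) / (9) = 1.792
  x3 = (-9 - (2)·-0.318 - (4)·1.792) / (10) = -1.553
Iteration 3:
  x1 = (7 - (3)·1.792 - (-3)·-1.553) / (9) = -0.337
  x2 = (12 - (-3)·-0.337 - (3)·-1.553) / (9) = 1.739
  x3 = (-9 - (2)·-0.337 - (4)·1.739) / (10) = -1.528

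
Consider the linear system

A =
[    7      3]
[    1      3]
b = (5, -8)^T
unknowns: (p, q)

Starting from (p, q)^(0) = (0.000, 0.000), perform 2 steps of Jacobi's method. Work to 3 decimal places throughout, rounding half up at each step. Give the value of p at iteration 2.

Iteration 1:
  p = (5 - (3)·0.000) / (7) = 0.714
  q = (-8 - (1)·0.000) / (3) = -2.667
Iteration 2:
  p = (5 - (3)·-2.667) / (7) = 1.857
  q = (-8 - (1)·0.714) / (3) = -2.905

1.857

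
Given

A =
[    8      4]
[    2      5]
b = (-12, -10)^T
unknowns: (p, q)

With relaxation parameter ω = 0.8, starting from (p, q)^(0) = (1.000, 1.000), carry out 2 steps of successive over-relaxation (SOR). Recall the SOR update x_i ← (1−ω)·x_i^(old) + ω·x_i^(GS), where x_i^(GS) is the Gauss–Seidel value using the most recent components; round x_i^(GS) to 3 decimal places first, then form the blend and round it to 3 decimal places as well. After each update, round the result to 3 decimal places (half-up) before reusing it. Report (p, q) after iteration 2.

(-1.099, -1.438)

Iteration 1:
  p: GS value = (-12 - (4)·1.000) / (8) = -2.000;  p ← (1−ω)·1.000 + ω·-2.000 = -1.400
  q: GS value = (-10 - (2)·-1.400) / (5) = -1.440;  q ← (1−ω)·1.000 + ω·-1.440 = -0.952
Iteration 2:
  p: GS value = (-12 - (4)·-0.952) / (8) = -1.024;  p ← (1−ω)·-1.400 + ω·-1.024 = -1.099
  q: GS value = (-10 - (2)·-1.099) / (5) = -1.560;  q ← (1−ω)·-0.952 + ω·-1.560 = -1.438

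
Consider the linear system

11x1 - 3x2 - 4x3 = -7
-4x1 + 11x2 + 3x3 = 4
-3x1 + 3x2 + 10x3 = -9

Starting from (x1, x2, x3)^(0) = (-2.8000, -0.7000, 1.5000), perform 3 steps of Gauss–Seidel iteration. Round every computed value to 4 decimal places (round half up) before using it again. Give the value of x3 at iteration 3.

Iteration 1:
  x1 = (-7 - (-3)·-0.7000 - (-4)·1.5000) / (11) = -0.2818
  x2 = (4 - (-4)·-0.2818 - (3)·1.5000) / (11) = -0.1479
  x3 = (-9 - (-3)·-0.2818 - (3)·-0.1479) / (10) = -0.9402
Iteration 2:
  x1 = (-7 - (-3)·-0.1479 - (-4)·-0.9402) / (11) = -1.0186
  x2 = (4 - (-4)·-1.0186 - (3)·-0.9402) / (11) = 0.2497
  x3 = (-9 - (-3)·-1.0186 - (3)·0.2497) / (10) = -1.2805
Iteration 3:
  x1 = (-7 - (-3)·0.2497 - (-4)·-1.2805) / (11) = -1.0339
  x2 = (4 - (-4)·-1.0339 - (3)·-1.2805) / (11) = 0.3369
  x3 = (-9 - (-3)·-1.0339 - (3)·0.3369) / (10) = -1.3112

-1.3112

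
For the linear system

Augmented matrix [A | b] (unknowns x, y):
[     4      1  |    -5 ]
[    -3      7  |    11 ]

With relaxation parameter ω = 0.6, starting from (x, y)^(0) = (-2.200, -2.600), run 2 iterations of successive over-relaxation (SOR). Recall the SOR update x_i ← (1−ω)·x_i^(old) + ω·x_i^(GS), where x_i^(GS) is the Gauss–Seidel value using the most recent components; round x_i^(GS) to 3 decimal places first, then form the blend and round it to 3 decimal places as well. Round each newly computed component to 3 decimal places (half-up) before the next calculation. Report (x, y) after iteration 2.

Iteration 1:
  x: GS value = (-5 - (1)·-2.600) / (4) = -0.600;  x ← (1−ω)·-2.200 + ω·-0.600 = -1.240
  y: GS value = (11 - (-3)·-1.240) / (7) = 1.040;  y ← (1−ω)·-2.600 + ω·1.040 = -0.416
Iteration 2:
  x: GS value = (-5 - (1)·-0.416) / (4) = -1.146;  x ← (1−ω)·-1.240 + ω·-1.146 = -1.184
  y: GS value = (11 - (-3)·-1.184) / (7) = 1.064;  y ← (1−ω)·-0.416 + ω·1.064 = 0.472

(-1.184, 0.472)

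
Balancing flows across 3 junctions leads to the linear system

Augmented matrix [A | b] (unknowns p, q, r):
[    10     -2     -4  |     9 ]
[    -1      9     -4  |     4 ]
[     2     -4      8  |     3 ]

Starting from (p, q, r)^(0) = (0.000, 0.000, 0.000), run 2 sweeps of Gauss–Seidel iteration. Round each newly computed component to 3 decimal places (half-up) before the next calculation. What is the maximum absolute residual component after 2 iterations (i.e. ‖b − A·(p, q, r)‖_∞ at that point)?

Iteration 1:
  p = (9 - (-2)·0.000 - (-4)·0.000) / (10) = 0.900
  q = (4 - (-1)·0.900 - (-4)·0.000) / (9) = 0.544
  r = (3 - (2)·0.900 - (-4)·0.544) / (8) = 0.422
Iteration 2:
  p = (9 - (-2)·0.544 - (-4)·0.422) / (10) = 1.178
  q = (4 - (-1)·1.178 - (-4)·0.422) / (9) = 0.763
  r = (3 - (2)·1.178 - (-4)·0.763) / (8) = 0.462
Residual b − A·x = (0.594, 0.159, 0.000); ∞-norm = 0.594

0.594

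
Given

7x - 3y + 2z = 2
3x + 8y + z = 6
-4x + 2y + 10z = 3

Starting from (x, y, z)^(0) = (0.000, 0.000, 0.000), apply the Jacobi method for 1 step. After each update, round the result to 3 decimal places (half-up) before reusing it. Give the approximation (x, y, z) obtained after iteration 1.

(0.286, 0.750, 0.300)

Iteration 1:
  x = (2 - (-3)·0.000 - (2)·0.000) / (7) = 0.286
  y = (6 - (3)·0.000 - (1)·0.000) / (8) = 0.750
  z = (3 - (-4)·0.000 - (2)·0.000) / (10) = 0.300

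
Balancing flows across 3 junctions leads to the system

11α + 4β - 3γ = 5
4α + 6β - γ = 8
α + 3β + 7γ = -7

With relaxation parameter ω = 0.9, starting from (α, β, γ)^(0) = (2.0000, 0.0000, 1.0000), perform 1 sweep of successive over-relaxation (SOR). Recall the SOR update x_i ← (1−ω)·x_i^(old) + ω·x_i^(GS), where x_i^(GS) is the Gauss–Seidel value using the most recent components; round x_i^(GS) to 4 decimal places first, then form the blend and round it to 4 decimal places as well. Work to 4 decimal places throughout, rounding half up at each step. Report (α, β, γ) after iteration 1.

(0.8546, 0.8373, -1.2328)

Iteration 1:
  α: GS value = (5 - (4)·0.0000 - (-3)·1.0000) / (11) = 0.7273;  α ← (1−ω)·2.0000 + ω·0.7273 = 0.8546
  β: GS value = (8 - (4)·0.8546 - (-1)·1.0000) / (6) = 0.9303;  β ← (1−ω)·0.0000 + ω·0.9303 = 0.8373
  γ: GS value = (-7 - (1)·0.8546 - (3)·0.8373) / (7) = -1.4809;  γ ← (1−ω)·1.0000 + ω·-1.4809 = -1.2328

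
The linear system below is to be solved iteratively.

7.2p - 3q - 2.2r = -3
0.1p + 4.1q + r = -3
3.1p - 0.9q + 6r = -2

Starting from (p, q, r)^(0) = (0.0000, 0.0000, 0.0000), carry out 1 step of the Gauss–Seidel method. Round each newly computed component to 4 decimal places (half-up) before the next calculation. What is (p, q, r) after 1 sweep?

Iteration 1:
  p = (-3 - (-3)·0.0000 - (-2.2)·0.0000) / (7.2) = -0.4167
  q = (-3 - (0.1)·-0.4167 - (1)·0.0000) / (4.1) = -0.7215
  r = (-2 - (3.1)·-0.4167 - (-0.9)·-0.7215) / (6) = -0.2263

(-0.4167, -0.7215, -0.2263)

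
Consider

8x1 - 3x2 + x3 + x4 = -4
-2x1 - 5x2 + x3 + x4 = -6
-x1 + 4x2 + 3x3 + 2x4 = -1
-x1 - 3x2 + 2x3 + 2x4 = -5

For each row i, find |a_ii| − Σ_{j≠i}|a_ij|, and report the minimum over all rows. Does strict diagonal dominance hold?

row 1: |8| − (3+1+1) = 3
row 2: |-5| − (2+1+1) = 1
row 3: |3| − (1+4+2) = -4
row 4: |2| − (1+3+2) = -4
minimum over rows = -4 → not strictly diagonally dominant

-4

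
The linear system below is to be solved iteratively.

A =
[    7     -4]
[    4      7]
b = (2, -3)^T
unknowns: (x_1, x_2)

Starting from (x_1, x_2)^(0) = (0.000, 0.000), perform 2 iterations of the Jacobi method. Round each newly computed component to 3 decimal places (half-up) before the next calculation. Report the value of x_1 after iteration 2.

0.041

Iteration 1:
  x_1 = (2 - (-4)·0.000) / (7) = 0.286
  x_2 = (-3 - (4)·0.000) / (7) = -0.429
Iteration 2:
  x_1 = (2 - (-4)·-0.429) / (7) = 0.041
  x_2 = (-3 - (4)·0.286) / (7) = -0.592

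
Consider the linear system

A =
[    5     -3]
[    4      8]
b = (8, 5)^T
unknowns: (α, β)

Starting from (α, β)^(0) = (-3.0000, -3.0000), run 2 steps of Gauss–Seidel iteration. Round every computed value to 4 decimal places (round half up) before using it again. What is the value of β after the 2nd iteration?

-0.3925

Iteration 1:
  α = (8 - (-3)·-3.0000) / (5) = -0.2000
  β = (5 - (4)·-0.2000) / (8) = 0.7250
Iteration 2:
  α = (8 - (-3)·0.7250) / (5) = 2.0350
  β = (5 - (4)·2.0350) / (8) = -0.3925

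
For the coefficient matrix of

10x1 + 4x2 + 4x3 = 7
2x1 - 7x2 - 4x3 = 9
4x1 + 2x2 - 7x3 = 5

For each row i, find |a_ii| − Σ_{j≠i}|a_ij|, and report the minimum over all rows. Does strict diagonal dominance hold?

1

row 1: |10| − (4+4) = 2
row 2: |-7| − (2+4) = 1
row 3: |-7| − (4+2) = 1
minimum over rows = 1 → strictly diagonally dominant (convergence guaranteed)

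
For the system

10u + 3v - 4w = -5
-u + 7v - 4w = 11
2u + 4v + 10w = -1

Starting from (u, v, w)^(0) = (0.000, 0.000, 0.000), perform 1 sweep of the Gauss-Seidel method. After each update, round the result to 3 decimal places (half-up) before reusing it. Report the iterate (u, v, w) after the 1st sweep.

Iteration 1:
  u = (-5 - (3)·0.000 - (-4)·0.000) / (10) = -0.500
  v = (11 - (-1)·-0.500 - (-4)·0.000) / (7) = 1.500
  w = (-1 - (2)·-0.500 - (4)·1.500) / (10) = -0.600

(-0.500, 1.500, -0.600)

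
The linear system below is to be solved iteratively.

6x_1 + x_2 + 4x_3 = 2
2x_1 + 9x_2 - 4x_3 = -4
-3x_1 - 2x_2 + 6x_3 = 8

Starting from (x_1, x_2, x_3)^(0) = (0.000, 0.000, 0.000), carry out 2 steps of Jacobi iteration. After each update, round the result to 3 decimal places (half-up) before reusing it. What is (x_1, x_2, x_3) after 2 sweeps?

(-0.481, 0.074, 1.352)

Iteration 1:
  x_1 = (2 - (1)·0.000 - (4)·0.000) / (6) = 0.333
  x_2 = (-4 - (2)·0.000 - (-4)·0.000) / (9) = -0.444
  x_3 = (8 - (-3)·0.000 - (-2)·0.000) / (6) = 1.333
Iteration 2:
  x_1 = (2 - (1)·-0.444 - (4)·1.333) / (6) = -0.481
  x_2 = (-4 - (2)·0.333 - (-4)·1.333) / (9) = 0.074
  x_3 = (8 - (-3)·0.333 - (-2)·-0.444) / (6) = 1.352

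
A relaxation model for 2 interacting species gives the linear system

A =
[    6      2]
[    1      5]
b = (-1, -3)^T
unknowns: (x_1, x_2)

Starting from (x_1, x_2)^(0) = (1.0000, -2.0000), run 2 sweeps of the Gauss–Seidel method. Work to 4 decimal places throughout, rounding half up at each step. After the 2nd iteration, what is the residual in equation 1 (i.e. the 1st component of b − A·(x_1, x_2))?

-0.1736

Iteration 1:
  x_1 = (-1 - (2)·-2.0000) / (6) = 0.5000
  x_2 = (-3 - (1)·0.5000) / (5) = -0.7000
Iteration 2:
  x_1 = (-1 - (2)·-0.7000) / (6) = 0.0667
  x_2 = (-3 - (1)·0.0667) / (5) = -0.6133
Residual b − A·x = (-0.1736, -0.0002)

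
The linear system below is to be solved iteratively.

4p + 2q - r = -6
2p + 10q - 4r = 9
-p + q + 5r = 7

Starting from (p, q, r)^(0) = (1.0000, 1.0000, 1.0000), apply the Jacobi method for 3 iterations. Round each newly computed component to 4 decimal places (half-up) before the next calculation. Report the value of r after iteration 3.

Iteration 1:
  p = (-6 - (2)·1.0000 - (-1)·1.0000) / (4) = -1.7500
  q = (9 - (2)·1.0000 - (-4)·1.0000) / (10) = 1.1000
  r = (7 - (-1)·1.0000 - (1)·1.0000) / (5) = 1.4000
Iteration 2:
  p = (-6 - (2)·1.1000 - (-1)·1.4000) / (4) = -1.7000
  q = (9 - (2)·-1.7500 - (-4)·1.4000) / (10) = 1.8100
  r = (7 - (-1)·-1.7500 - (1)·1.1000) / (5) = 0.8300
Iteration 3:
  p = (-6 - (2)·1.8100 - (-1)·0.8300) / (4) = -2.1975
  q = (9 - (2)·-1.7000 - (-4)·0.8300) / (10) = 1.5720
  r = (7 - (-1)·-1.7000 - (1)·1.8100) / (5) = 0.6980

0.6980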